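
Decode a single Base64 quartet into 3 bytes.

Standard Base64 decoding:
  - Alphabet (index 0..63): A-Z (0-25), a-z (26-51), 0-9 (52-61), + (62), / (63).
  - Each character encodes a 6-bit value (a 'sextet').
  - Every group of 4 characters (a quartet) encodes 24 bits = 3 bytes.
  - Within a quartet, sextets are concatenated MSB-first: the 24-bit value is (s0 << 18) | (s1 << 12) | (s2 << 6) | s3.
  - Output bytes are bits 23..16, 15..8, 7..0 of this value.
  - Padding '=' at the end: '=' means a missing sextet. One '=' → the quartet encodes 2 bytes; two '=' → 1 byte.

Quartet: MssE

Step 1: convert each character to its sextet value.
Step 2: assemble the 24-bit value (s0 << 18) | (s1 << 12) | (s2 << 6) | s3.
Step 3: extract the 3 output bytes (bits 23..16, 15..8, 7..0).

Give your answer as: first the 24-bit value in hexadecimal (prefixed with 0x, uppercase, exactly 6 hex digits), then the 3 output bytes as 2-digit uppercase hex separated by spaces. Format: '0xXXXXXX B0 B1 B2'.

Sextets: M=12, s=44, s=44, E=4
24-bit: (12<<18) | (44<<12) | (44<<6) | 4
      = 0x300000 | 0x02C000 | 0x000B00 | 0x000004
      = 0x32CB04
Bytes: (v>>16)&0xFF=32, (v>>8)&0xFF=CB, v&0xFF=04

Answer: 0x32CB04 32 CB 04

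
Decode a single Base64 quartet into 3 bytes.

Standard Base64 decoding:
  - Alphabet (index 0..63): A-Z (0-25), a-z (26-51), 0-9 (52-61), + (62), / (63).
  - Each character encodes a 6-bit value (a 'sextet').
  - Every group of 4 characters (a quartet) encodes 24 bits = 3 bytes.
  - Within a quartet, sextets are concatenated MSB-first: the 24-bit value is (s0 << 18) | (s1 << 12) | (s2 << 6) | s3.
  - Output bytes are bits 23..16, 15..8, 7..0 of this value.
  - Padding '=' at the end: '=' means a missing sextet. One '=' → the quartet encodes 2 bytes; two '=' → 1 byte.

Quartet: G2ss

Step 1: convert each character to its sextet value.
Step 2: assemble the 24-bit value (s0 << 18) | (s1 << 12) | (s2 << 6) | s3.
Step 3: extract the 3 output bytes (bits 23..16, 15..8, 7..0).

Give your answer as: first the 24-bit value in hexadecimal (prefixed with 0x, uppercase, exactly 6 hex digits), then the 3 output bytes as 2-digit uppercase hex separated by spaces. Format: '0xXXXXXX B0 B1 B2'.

Sextets: G=6, 2=54, s=44, s=44
24-bit: (6<<18) | (54<<12) | (44<<6) | 44
      = 0x180000 | 0x036000 | 0x000B00 | 0x00002C
      = 0x1B6B2C
Bytes: (v>>16)&0xFF=1B, (v>>8)&0xFF=6B, v&0xFF=2C

Answer: 0x1B6B2C 1B 6B 2C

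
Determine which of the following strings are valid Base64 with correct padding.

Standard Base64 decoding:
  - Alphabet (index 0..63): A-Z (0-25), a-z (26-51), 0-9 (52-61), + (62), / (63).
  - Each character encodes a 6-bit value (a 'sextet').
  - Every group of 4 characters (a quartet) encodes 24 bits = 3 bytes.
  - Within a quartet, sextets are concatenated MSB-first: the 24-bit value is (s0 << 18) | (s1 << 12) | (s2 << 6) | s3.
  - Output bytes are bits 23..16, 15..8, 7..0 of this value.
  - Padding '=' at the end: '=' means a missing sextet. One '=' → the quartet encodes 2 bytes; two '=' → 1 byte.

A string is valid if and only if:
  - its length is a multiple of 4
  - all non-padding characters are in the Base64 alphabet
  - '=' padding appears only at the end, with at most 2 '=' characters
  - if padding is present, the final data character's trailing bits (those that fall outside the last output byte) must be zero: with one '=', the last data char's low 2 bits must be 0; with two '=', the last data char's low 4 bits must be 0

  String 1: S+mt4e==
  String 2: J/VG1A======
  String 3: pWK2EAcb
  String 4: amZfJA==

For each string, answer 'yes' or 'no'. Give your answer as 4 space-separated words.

Answer: no no yes yes

Derivation:
String 1: 'S+mt4e==' → invalid (bad trailing bits)
String 2: 'J/VG1A======' → invalid (6 pad chars (max 2))
String 3: 'pWK2EAcb' → valid
String 4: 'amZfJA==' → valid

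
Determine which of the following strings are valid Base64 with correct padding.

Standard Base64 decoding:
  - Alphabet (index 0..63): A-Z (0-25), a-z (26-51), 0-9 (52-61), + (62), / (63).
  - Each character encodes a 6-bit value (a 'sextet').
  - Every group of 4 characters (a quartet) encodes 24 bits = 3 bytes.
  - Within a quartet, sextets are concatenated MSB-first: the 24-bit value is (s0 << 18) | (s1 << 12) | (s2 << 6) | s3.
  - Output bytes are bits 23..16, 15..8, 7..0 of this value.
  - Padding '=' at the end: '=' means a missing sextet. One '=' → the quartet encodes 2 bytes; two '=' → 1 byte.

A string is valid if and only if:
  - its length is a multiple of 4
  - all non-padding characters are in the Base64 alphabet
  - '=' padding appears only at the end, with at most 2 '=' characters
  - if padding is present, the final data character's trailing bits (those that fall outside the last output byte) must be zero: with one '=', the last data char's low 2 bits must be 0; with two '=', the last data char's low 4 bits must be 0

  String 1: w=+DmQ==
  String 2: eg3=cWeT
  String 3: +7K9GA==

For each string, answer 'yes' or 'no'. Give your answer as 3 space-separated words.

Answer: no no yes

Derivation:
String 1: 'w=+DmQ==' → invalid (bad char(s): ['=']; '=' in middle)
String 2: 'eg3=cWeT' → invalid (bad char(s): ['=']; '=' in middle)
String 3: '+7K9GA==' → valid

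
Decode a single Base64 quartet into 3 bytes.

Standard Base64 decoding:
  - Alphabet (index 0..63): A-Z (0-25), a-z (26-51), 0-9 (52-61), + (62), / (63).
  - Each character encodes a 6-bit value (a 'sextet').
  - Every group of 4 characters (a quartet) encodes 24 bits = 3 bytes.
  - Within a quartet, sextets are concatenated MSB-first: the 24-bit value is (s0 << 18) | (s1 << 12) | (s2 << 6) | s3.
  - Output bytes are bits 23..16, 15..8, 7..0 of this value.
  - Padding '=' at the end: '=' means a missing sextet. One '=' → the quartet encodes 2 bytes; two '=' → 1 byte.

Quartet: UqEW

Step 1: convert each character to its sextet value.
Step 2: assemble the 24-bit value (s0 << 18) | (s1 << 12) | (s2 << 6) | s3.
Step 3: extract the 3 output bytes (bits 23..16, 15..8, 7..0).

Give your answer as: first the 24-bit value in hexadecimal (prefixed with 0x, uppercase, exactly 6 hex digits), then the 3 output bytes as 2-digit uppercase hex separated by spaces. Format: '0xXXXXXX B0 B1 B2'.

Sextets: U=20, q=42, E=4, W=22
24-bit: (20<<18) | (42<<12) | (4<<6) | 22
      = 0x500000 | 0x02A000 | 0x000100 | 0x000016
      = 0x52A116
Bytes: (v>>16)&0xFF=52, (v>>8)&0xFF=A1, v&0xFF=16

Answer: 0x52A116 52 A1 16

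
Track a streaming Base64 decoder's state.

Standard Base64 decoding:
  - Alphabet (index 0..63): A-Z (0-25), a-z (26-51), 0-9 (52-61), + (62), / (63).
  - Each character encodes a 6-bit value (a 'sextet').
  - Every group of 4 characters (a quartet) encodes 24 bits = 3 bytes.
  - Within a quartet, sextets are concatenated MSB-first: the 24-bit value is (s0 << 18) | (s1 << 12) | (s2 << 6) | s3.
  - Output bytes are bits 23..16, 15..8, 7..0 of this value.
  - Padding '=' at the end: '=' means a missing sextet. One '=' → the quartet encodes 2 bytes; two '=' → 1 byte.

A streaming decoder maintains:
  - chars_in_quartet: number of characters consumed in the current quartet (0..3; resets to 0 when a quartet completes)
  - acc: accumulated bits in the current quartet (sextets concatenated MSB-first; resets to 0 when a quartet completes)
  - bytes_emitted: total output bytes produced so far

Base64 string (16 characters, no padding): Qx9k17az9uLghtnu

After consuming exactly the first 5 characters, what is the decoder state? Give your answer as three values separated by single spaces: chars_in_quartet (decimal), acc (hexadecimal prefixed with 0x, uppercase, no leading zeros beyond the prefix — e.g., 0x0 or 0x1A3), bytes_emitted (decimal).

After char 0 ('Q'=16): chars_in_quartet=1 acc=0x10 bytes_emitted=0
After char 1 ('x'=49): chars_in_quartet=2 acc=0x431 bytes_emitted=0
After char 2 ('9'=61): chars_in_quartet=3 acc=0x10C7D bytes_emitted=0
After char 3 ('k'=36): chars_in_quartet=4 acc=0x431F64 -> emit 43 1F 64, reset; bytes_emitted=3
After char 4 ('1'=53): chars_in_quartet=1 acc=0x35 bytes_emitted=3

Answer: 1 0x35 3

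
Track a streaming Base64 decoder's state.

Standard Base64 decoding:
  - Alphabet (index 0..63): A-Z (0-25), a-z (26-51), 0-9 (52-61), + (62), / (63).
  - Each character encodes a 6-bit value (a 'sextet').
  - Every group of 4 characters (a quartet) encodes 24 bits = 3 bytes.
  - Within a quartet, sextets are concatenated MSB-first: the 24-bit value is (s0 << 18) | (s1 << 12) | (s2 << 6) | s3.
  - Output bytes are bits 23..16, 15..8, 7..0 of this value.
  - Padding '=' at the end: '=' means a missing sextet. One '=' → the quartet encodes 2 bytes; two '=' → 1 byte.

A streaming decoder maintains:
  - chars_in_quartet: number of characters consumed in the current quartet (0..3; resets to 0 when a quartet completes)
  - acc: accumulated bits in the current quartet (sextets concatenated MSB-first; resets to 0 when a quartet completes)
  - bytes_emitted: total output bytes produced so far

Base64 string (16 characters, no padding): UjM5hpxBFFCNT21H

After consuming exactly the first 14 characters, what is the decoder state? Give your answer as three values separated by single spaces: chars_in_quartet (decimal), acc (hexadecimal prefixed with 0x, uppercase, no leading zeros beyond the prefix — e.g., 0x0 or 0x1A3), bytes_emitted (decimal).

Answer: 2 0x4F6 9

Derivation:
After char 0 ('U'=20): chars_in_quartet=1 acc=0x14 bytes_emitted=0
After char 1 ('j'=35): chars_in_quartet=2 acc=0x523 bytes_emitted=0
After char 2 ('M'=12): chars_in_quartet=3 acc=0x148CC bytes_emitted=0
After char 3 ('5'=57): chars_in_quartet=4 acc=0x523339 -> emit 52 33 39, reset; bytes_emitted=3
After char 4 ('h'=33): chars_in_quartet=1 acc=0x21 bytes_emitted=3
After char 5 ('p'=41): chars_in_quartet=2 acc=0x869 bytes_emitted=3
After char 6 ('x'=49): chars_in_quartet=3 acc=0x21A71 bytes_emitted=3
After char 7 ('B'=1): chars_in_quartet=4 acc=0x869C41 -> emit 86 9C 41, reset; bytes_emitted=6
After char 8 ('F'=5): chars_in_quartet=1 acc=0x5 bytes_emitted=6
After char 9 ('F'=5): chars_in_quartet=2 acc=0x145 bytes_emitted=6
After char 10 ('C'=2): chars_in_quartet=3 acc=0x5142 bytes_emitted=6
After char 11 ('N'=13): chars_in_quartet=4 acc=0x14508D -> emit 14 50 8D, reset; bytes_emitted=9
After char 12 ('T'=19): chars_in_quartet=1 acc=0x13 bytes_emitted=9
After char 13 ('2'=54): chars_in_quartet=2 acc=0x4F6 bytes_emitted=9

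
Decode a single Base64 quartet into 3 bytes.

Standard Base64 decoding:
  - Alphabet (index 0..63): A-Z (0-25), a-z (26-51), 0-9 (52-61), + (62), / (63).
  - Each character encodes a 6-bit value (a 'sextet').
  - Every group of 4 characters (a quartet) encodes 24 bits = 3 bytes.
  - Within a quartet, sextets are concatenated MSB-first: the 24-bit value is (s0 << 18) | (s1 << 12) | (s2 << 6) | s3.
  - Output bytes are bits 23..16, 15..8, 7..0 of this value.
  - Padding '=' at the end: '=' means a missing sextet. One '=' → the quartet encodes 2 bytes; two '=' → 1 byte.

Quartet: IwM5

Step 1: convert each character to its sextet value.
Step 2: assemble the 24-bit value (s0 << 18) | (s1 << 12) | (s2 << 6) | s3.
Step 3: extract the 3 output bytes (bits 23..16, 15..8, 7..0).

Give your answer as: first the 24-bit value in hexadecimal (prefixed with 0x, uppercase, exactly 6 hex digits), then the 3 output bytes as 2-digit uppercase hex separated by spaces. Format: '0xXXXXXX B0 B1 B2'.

Sextets: I=8, w=48, M=12, 5=57
24-bit: (8<<18) | (48<<12) | (12<<6) | 57
      = 0x200000 | 0x030000 | 0x000300 | 0x000039
      = 0x230339
Bytes: (v>>16)&0xFF=23, (v>>8)&0xFF=03, v&0xFF=39

Answer: 0x230339 23 03 39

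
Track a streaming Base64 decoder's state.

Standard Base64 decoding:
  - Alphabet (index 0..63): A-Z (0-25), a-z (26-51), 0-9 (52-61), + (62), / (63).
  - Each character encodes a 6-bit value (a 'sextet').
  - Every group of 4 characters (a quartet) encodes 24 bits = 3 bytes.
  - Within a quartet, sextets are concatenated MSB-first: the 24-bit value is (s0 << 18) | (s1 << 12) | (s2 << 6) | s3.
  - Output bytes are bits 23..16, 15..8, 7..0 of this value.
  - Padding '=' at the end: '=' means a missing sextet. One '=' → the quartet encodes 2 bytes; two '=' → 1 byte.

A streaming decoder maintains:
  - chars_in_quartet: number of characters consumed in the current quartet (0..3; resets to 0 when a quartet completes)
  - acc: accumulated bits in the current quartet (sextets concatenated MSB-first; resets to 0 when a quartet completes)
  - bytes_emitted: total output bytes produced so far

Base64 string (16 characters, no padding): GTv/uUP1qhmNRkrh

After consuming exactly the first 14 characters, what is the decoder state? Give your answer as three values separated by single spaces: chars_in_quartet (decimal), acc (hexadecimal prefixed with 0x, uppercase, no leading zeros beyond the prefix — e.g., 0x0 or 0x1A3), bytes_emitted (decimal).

After char 0 ('G'=6): chars_in_quartet=1 acc=0x6 bytes_emitted=0
After char 1 ('T'=19): chars_in_quartet=2 acc=0x193 bytes_emitted=0
After char 2 ('v'=47): chars_in_quartet=3 acc=0x64EF bytes_emitted=0
After char 3 ('/'=63): chars_in_quartet=4 acc=0x193BFF -> emit 19 3B FF, reset; bytes_emitted=3
After char 4 ('u'=46): chars_in_quartet=1 acc=0x2E bytes_emitted=3
After char 5 ('U'=20): chars_in_quartet=2 acc=0xB94 bytes_emitted=3
After char 6 ('P'=15): chars_in_quartet=3 acc=0x2E50F bytes_emitted=3
After char 7 ('1'=53): chars_in_quartet=4 acc=0xB943F5 -> emit B9 43 F5, reset; bytes_emitted=6
After char 8 ('q'=42): chars_in_quartet=1 acc=0x2A bytes_emitted=6
After char 9 ('h'=33): chars_in_quartet=2 acc=0xAA1 bytes_emitted=6
After char 10 ('m'=38): chars_in_quartet=3 acc=0x2A866 bytes_emitted=6
After char 11 ('N'=13): chars_in_quartet=4 acc=0xAA198D -> emit AA 19 8D, reset; bytes_emitted=9
After char 12 ('R'=17): chars_in_quartet=1 acc=0x11 bytes_emitted=9
After char 13 ('k'=36): chars_in_quartet=2 acc=0x464 bytes_emitted=9

Answer: 2 0x464 9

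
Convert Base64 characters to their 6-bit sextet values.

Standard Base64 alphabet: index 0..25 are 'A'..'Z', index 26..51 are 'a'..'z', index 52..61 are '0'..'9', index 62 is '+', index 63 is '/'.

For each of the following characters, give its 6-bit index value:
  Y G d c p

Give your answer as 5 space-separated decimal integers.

'Y': A..Z range, ord('Y') − ord('A') = 24
'G': A..Z range, ord('G') − ord('A') = 6
'd': a..z range, 26 + ord('d') − ord('a') = 29
'c': a..z range, 26 + ord('c') − ord('a') = 28
'p': a..z range, 26 + ord('p') − ord('a') = 41

Answer: 24 6 29 28 41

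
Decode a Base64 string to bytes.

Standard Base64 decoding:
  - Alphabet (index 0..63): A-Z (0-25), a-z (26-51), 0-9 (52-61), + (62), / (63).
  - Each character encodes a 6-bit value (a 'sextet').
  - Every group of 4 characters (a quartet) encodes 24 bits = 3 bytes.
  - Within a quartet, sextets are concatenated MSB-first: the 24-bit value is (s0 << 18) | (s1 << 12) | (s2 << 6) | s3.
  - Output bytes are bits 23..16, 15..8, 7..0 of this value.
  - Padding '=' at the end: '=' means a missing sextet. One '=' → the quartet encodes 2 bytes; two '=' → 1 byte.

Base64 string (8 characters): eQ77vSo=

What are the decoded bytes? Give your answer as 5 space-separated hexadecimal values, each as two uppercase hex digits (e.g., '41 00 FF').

Answer: 79 0E FB BD 2A

Derivation:
After char 0 ('e'=30): chars_in_quartet=1 acc=0x1E bytes_emitted=0
After char 1 ('Q'=16): chars_in_quartet=2 acc=0x790 bytes_emitted=0
After char 2 ('7'=59): chars_in_quartet=3 acc=0x1E43B bytes_emitted=0
After char 3 ('7'=59): chars_in_quartet=4 acc=0x790EFB -> emit 79 0E FB, reset; bytes_emitted=3
After char 4 ('v'=47): chars_in_quartet=1 acc=0x2F bytes_emitted=3
After char 5 ('S'=18): chars_in_quartet=2 acc=0xBD2 bytes_emitted=3
After char 6 ('o'=40): chars_in_quartet=3 acc=0x2F4A8 bytes_emitted=3
Padding '=': partial quartet acc=0x2F4A8 -> emit BD 2A; bytes_emitted=5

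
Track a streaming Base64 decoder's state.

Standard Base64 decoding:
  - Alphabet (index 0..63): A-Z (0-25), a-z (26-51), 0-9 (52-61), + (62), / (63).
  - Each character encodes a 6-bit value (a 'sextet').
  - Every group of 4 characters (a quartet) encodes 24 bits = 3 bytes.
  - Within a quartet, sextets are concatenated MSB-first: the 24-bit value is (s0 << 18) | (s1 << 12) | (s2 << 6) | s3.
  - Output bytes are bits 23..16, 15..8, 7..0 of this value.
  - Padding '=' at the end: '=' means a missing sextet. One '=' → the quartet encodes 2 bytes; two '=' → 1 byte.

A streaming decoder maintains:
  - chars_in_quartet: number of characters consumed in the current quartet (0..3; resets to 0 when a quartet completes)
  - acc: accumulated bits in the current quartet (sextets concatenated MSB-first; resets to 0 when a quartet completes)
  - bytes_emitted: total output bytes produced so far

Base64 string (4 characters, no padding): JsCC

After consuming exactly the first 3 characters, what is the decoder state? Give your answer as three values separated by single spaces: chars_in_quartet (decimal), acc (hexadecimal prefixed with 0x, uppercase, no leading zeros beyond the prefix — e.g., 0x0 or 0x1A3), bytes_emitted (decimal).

After char 0 ('J'=9): chars_in_quartet=1 acc=0x9 bytes_emitted=0
After char 1 ('s'=44): chars_in_quartet=2 acc=0x26C bytes_emitted=0
After char 2 ('C'=2): chars_in_quartet=3 acc=0x9B02 bytes_emitted=0

Answer: 3 0x9B02 0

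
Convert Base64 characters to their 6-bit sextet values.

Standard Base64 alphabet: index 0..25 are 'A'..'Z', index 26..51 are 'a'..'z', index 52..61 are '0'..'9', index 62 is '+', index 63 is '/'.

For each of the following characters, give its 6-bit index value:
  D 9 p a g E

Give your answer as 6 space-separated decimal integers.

Answer: 3 61 41 26 32 4

Derivation:
'D': A..Z range, ord('D') − ord('A') = 3
'9': 0..9 range, 52 + ord('9') − ord('0') = 61
'p': a..z range, 26 + ord('p') − ord('a') = 41
'a': a..z range, 26 + ord('a') − ord('a') = 26
'g': a..z range, 26 + ord('g') − ord('a') = 32
'E': A..Z range, ord('E') − ord('A') = 4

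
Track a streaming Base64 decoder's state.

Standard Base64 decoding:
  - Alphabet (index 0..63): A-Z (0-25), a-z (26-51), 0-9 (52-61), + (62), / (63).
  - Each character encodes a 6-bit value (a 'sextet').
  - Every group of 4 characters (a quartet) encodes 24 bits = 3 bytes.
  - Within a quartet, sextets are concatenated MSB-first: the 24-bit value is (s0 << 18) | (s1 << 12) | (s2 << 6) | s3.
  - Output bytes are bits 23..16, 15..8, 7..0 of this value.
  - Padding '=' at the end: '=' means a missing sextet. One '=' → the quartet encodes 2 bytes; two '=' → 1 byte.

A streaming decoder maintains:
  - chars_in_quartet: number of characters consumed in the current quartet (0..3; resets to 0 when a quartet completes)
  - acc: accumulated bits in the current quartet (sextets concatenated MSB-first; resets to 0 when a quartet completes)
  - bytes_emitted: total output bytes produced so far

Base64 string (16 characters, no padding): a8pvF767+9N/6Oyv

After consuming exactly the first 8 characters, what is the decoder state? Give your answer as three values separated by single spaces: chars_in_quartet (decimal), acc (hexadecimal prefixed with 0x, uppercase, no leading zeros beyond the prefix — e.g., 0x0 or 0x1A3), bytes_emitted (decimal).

Answer: 0 0x0 6

Derivation:
After char 0 ('a'=26): chars_in_quartet=1 acc=0x1A bytes_emitted=0
After char 1 ('8'=60): chars_in_quartet=2 acc=0x6BC bytes_emitted=0
After char 2 ('p'=41): chars_in_quartet=3 acc=0x1AF29 bytes_emitted=0
After char 3 ('v'=47): chars_in_quartet=4 acc=0x6BCA6F -> emit 6B CA 6F, reset; bytes_emitted=3
After char 4 ('F'=5): chars_in_quartet=1 acc=0x5 bytes_emitted=3
After char 5 ('7'=59): chars_in_quartet=2 acc=0x17B bytes_emitted=3
After char 6 ('6'=58): chars_in_quartet=3 acc=0x5EFA bytes_emitted=3
After char 7 ('7'=59): chars_in_quartet=4 acc=0x17BEBB -> emit 17 BE BB, reset; bytes_emitted=6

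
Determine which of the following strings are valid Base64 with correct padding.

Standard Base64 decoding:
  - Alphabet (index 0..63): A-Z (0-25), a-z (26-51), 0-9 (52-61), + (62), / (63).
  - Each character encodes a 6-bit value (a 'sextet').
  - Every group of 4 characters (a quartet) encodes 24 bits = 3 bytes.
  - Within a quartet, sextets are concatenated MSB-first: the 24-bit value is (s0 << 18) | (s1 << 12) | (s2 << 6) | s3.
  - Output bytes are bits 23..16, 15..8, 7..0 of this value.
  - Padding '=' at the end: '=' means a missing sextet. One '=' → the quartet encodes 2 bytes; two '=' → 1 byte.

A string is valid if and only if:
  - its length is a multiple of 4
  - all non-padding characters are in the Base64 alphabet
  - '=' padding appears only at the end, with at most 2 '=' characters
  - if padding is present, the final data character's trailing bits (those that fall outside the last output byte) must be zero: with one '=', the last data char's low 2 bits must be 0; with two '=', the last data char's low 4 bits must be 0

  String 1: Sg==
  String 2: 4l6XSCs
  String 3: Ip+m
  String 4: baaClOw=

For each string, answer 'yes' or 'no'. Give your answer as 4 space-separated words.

Answer: yes no yes yes

Derivation:
String 1: 'Sg==' → valid
String 2: '4l6XSCs' → invalid (len=7 not mult of 4)
String 3: 'Ip+m' → valid
String 4: 'baaClOw=' → valid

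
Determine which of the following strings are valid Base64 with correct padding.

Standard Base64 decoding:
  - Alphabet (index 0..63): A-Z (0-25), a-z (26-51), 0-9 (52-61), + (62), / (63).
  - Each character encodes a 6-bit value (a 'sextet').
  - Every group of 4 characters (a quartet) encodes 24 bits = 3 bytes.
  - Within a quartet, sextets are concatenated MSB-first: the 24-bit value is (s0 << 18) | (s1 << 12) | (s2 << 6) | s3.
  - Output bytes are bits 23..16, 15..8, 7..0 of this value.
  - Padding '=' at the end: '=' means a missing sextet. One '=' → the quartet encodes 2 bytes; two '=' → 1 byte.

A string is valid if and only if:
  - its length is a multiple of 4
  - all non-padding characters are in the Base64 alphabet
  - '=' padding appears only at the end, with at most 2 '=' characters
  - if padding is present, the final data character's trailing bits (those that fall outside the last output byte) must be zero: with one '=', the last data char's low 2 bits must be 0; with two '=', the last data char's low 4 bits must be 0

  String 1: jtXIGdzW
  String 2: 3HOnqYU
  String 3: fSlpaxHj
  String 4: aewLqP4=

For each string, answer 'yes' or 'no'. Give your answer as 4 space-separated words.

String 1: 'jtXIGdzW' → valid
String 2: '3HOnqYU' → invalid (len=7 not mult of 4)
String 3: 'fSlpaxHj' → valid
String 4: 'aewLqP4=' → valid

Answer: yes no yes yes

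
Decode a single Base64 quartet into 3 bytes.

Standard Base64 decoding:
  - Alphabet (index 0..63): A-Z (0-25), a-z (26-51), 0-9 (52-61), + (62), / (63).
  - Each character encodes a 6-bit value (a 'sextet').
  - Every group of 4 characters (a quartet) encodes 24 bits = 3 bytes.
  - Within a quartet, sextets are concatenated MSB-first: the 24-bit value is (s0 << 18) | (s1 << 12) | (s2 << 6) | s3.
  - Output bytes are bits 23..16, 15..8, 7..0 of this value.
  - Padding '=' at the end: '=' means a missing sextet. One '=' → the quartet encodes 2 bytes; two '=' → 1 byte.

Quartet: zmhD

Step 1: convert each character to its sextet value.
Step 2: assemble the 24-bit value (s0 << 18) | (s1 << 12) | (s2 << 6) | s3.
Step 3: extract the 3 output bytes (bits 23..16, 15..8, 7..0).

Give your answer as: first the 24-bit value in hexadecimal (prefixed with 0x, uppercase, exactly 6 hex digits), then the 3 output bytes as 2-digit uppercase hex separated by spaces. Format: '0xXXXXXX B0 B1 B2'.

Answer: 0xCE6843 CE 68 43

Derivation:
Sextets: z=51, m=38, h=33, D=3
24-bit: (51<<18) | (38<<12) | (33<<6) | 3
      = 0xCC0000 | 0x026000 | 0x000840 | 0x000003
      = 0xCE6843
Bytes: (v>>16)&0xFF=CE, (v>>8)&0xFF=68, v&0xFF=43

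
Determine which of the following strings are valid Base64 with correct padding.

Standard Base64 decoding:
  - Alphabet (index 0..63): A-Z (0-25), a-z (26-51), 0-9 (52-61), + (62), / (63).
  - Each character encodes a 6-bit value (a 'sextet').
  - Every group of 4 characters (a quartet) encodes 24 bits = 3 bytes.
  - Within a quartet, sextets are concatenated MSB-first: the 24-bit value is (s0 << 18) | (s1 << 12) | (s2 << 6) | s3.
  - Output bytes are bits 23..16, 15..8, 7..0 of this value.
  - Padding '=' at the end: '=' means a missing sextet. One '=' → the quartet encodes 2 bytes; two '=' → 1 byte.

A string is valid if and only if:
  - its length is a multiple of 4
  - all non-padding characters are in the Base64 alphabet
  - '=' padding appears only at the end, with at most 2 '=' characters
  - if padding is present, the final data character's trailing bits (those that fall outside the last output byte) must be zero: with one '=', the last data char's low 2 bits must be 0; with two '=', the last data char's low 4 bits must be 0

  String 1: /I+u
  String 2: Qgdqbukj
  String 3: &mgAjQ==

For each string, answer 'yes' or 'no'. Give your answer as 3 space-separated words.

String 1: '/I+u' → valid
String 2: 'Qgdqbukj' → valid
String 3: '&mgAjQ==' → invalid (bad char(s): ['&'])

Answer: yes yes no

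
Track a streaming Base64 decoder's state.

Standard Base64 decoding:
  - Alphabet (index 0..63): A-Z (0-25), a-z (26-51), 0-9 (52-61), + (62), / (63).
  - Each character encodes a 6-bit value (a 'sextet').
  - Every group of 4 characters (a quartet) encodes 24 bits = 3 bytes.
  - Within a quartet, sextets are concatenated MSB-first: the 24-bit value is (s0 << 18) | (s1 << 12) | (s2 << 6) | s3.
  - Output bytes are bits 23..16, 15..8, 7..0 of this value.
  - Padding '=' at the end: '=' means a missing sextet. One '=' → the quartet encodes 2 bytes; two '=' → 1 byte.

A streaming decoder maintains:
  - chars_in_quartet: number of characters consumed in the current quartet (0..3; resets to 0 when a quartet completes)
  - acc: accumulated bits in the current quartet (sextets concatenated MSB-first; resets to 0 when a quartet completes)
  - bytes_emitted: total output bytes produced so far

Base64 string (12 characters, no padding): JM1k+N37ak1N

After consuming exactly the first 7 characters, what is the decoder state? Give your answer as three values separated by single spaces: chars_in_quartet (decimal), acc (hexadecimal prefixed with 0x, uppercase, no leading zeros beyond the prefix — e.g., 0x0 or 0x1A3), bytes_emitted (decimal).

After char 0 ('J'=9): chars_in_quartet=1 acc=0x9 bytes_emitted=0
After char 1 ('M'=12): chars_in_quartet=2 acc=0x24C bytes_emitted=0
After char 2 ('1'=53): chars_in_quartet=3 acc=0x9335 bytes_emitted=0
After char 3 ('k'=36): chars_in_quartet=4 acc=0x24CD64 -> emit 24 CD 64, reset; bytes_emitted=3
After char 4 ('+'=62): chars_in_quartet=1 acc=0x3E bytes_emitted=3
After char 5 ('N'=13): chars_in_quartet=2 acc=0xF8D bytes_emitted=3
After char 6 ('3'=55): chars_in_quartet=3 acc=0x3E377 bytes_emitted=3

Answer: 3 0x3E377 3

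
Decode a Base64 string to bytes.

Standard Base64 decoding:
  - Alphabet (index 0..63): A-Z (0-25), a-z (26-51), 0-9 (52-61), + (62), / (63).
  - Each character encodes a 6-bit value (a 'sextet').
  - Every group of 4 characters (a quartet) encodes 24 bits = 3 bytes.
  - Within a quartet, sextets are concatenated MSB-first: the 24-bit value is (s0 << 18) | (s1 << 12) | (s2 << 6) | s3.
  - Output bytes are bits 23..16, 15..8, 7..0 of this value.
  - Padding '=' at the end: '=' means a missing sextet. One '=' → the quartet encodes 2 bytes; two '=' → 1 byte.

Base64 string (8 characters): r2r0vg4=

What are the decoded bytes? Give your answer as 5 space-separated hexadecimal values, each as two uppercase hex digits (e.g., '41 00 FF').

Answer: AF 6A F4 BE 0E

Derivation:
After char 0 ('r'=43): chars_in_quartet=1 acc=0x2B bytes_emitted=0
After char 1 ('2'=54): chars_in_quartet=2 acc=0xAF6 bytes_emitted=0
After char 2 ('r'=43): chars_in_quartet=3 acc=0x2BDAB bytes_emitted=0
After char 3 ('0'=52): chars_in_quartet=4 acc=0xAF6AF4 -> emit AF 6A F4, reset; bytes_emitted=3
After char 4 ('v'=47): chars_in_quartet=1 acc=0x2F bytes_emitted=3
After char 5 ('g'=32): chars_in_quartet=2 acc=0xBE0 bytes_emitted=3
After char 6 ('4'=56): chars_in_quartet=3 acc=0x2F838 bytes_emitted=3
Padding '=': partial quartet acc=0x2F838 -> emit BE 0E; bytes_emitted=5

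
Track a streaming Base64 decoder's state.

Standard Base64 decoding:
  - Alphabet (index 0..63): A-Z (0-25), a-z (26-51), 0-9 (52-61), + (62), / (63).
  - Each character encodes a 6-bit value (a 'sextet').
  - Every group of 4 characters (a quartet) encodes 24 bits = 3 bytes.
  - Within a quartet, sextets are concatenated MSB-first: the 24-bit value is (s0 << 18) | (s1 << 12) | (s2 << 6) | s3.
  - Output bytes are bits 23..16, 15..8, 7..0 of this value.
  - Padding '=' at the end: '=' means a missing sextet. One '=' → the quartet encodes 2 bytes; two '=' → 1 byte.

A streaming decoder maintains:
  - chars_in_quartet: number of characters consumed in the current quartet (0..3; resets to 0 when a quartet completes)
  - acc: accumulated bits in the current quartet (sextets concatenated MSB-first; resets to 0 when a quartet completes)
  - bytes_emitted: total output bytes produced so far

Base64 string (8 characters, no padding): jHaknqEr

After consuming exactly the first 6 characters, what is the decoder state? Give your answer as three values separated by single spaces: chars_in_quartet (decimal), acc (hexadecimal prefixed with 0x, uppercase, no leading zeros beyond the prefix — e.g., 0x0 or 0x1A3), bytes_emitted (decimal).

Answer: 2 0x9EA 3

Derivation:
After char 0 ('j'=35): chars_in_quartet=1 acc=0x23 bytes_emitted=0
After char 1 ('H'=7): chars_in_quartet=2 acc=0x8C7 bytes_emitted=0
After char 2 ('a'=26): chars_in_quartet=3 acc=0x231DA bytes_emitted=0
After char 3 ('k'=36): chars_in_quartet=4 acc=0x8C76A4 -> emit 8C 76 A4, reset; bytes_emitted=3
After char 4 ('n'=39): chars_in_quartet=1 acc=0x27 bytes_emitted=3
After char 5 ('q'=42): chars_in_quartet=2 acc=0x9EA bytes_emitted=3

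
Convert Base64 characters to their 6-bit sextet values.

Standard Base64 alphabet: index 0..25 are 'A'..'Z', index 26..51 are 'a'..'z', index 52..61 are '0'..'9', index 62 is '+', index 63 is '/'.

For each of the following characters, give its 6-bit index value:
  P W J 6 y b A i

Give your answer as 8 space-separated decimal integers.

'P': A..Z range, ord('P') − ord('A') = 15
'W': A..Z range, ord('W') − ord('A') = 22
'J': A..Z range, ord('J') − ord('A') = 9
'6': 0..9 range, 52 + ord('6') − ord('0') = 58
'y': a..z range, 26 + ord('y') − ord('a') = 50
'b': a..z range, 26 + ord('b') − ord('a') = 27
'A': A..Z range, ord('A') − ord('A') = 0
'i': a..z range, 26 + ord('i') − ord('a') = 34

Answer: 15 22 9 58 50 27 0 34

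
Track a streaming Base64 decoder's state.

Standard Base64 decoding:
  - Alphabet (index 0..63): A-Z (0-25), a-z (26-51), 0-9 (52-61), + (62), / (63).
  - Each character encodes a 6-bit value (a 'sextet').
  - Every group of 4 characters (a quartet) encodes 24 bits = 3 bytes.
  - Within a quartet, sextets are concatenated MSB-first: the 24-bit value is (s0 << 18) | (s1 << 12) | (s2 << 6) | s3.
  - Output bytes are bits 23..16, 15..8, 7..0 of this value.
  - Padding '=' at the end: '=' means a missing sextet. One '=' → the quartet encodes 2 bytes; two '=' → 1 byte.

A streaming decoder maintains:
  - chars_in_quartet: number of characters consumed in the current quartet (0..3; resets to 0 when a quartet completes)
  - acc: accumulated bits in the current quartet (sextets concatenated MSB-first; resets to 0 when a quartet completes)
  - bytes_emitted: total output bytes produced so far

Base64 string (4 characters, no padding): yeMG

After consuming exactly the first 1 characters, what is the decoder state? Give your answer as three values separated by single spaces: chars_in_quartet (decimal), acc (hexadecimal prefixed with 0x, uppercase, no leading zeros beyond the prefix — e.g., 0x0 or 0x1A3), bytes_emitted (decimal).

After char 0 ('y'=50): chars_in_quartet=1 acc=0x32 bytes_emitted=0

Answer: 1 0x32 0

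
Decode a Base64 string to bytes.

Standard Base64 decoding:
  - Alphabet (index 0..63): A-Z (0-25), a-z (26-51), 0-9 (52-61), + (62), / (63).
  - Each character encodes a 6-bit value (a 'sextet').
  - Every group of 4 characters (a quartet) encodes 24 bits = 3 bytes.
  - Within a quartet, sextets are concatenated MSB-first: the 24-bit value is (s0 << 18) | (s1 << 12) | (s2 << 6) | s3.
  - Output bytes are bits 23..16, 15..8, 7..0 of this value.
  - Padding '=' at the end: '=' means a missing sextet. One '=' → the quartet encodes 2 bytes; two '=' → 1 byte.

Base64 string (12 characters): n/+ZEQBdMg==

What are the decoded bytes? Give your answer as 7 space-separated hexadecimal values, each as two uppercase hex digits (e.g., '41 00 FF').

After char 0 ('n'=39): chars_in_quartet=1 acc=0x27 bytes_emitted=0
After char 1 ('/'=63): chars_in_quartet=2 acc=0x9FF bytes_emitted=0
After char 2 ('+'=62): chars_in_quartet=3 acc=0x27FFE bytes_emitted=0
After char 3 ('Z'=25): chars_in_quartet=4 acc=0x9FFF99 -> emit 9F FF 99, reset; bytes_emitted=3
After char 4 ('E'=4): chars_in_quartet=1 acc=0x4 bytes_emitted=3
After char 5 ('Q'=16): chars_in_quartet=2 acc=0x110 bytes_emitted=3
After char 6 ('B'=1): chars_in_quartet=3 acc=0x4401 bytes_emitted=3
After char 7 ('d'=29): chars_in_quartet=4 acc=0x11005D -> emit 11 00 5D, reset; bytes_emitted=6
After char 8 ('M'=12): chars_in_quartet=1 acc=0xC bytes_emitted=6
After char 9 ('g'=32): chars_in_quartet=2 acc=0x320 bytes_emitted=6
Padding '==': partial quartet acc=0x320 -> emit 32; bytes_emitted=7

Answer: 9F FF 99 11 00 5D 32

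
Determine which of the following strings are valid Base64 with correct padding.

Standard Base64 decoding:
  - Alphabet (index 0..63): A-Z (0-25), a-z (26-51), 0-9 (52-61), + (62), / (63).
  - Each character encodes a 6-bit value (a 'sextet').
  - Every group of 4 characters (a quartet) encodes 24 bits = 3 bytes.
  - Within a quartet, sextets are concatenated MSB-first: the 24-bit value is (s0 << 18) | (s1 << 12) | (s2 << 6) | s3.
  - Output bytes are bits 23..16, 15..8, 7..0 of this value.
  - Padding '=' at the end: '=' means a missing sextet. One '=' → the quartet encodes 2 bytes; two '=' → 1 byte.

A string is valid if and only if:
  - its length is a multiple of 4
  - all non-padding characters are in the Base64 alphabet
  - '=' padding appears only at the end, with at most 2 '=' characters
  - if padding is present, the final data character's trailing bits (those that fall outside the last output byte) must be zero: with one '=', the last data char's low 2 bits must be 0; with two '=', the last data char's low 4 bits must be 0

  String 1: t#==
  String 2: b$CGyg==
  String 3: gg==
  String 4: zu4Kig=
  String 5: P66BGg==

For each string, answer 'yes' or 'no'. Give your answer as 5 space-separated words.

String 1: 't#==' → invalid (bad char(s): ['#'])
String 2: 'b$CGyg==' → invalid (bad char(s): ['$'])
String 3: 'gg==' → valid
String 4: 'zu4Kig=' → invalid (len=7 not mult of 4)
String 5: 'P66BGg==' → valid

Answer: no no yes no yes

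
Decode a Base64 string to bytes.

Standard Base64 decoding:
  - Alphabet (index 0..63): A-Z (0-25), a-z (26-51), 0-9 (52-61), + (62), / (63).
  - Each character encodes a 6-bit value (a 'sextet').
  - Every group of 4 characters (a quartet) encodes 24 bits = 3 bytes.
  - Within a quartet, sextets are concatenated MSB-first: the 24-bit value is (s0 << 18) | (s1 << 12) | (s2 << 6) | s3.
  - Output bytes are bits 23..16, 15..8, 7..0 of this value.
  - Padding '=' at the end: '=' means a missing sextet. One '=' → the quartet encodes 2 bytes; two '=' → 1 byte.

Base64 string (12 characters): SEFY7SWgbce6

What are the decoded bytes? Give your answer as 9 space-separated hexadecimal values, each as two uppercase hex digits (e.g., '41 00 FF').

After char 0 ('S'=18): chars_in_quartet=1 acc=0x12 bytes_emitted=0
After char 1 ('E'=4): chars_in_quartet=2 acc=0x484 bytes_emitted=0
After char 2 ('F'=5): chars_in_quartet=3 acc=0x12105 bytes_emitted=0
After char 3 ('Y'=24): chars_in_quartet=4 acc=0x484158 -> emit 48 41 58, reset; bytes_emitted=3
After char 4 ('7'=59): chars_in_quartet=1 acc=0x3B bytes_emitted=3
After char 5 ('S'=18): chars_in_quartet=2 acc=0xED2 bytes_emitted=3
After char 6 ('W'=22): chars_in_quartet=3 acc=0x3B496 bytes_emitted=3
After char 7 ('g'=32): chars_in_quartet=4 acc=0xED25A0 -> emit ED 25 A0, reset; bytes_emitted=6
After char 8 ('b'=27): chars_in_quartet=1 acc=0x1B bytes_emitted=6
After char 9 ('c'=28): chars_in_quartet=2 acc=0x6DC bytes_emitted=6
After char 10 ('e'=30): chars_in_quartet=3 acc=0x1B71E bytes_emitted=6
After char 11 ('6'=58): chars_in_quartet=4 acc=0x6DC7BA -> emit 6D C7 BA, reset; bytes_emitted=9

Answer: 48 41 58 ED 25 A0 6D C7 BA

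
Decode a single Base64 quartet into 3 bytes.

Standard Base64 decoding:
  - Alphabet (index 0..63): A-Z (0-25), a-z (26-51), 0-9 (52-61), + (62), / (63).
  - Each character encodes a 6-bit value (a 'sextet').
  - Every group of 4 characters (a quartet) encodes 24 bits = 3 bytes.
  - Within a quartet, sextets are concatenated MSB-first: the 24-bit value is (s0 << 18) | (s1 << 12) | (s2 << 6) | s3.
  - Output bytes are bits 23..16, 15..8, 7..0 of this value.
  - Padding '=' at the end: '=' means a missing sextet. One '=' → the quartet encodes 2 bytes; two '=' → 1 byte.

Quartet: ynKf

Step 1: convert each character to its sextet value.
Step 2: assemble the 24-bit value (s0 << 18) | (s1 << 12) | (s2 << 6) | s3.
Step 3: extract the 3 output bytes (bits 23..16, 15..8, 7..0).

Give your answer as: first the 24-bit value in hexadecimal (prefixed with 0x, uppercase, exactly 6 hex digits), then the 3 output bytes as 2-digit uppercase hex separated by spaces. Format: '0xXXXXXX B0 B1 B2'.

Answer: 0xCA729F CA 72 9F

Derivation:
Sextets: y=50, n=39, K=10, f=31
24-bit: (50<<18) | (39<<12) | (10<<6) | 31
      = 0xC80000 | 0x027000 | 0x000280 | 0x00001F
      = 0xCA729F
Bytes: (v>>16)&0xFF=CA, (v>>8)&0xFF=72, v&0xFF=9F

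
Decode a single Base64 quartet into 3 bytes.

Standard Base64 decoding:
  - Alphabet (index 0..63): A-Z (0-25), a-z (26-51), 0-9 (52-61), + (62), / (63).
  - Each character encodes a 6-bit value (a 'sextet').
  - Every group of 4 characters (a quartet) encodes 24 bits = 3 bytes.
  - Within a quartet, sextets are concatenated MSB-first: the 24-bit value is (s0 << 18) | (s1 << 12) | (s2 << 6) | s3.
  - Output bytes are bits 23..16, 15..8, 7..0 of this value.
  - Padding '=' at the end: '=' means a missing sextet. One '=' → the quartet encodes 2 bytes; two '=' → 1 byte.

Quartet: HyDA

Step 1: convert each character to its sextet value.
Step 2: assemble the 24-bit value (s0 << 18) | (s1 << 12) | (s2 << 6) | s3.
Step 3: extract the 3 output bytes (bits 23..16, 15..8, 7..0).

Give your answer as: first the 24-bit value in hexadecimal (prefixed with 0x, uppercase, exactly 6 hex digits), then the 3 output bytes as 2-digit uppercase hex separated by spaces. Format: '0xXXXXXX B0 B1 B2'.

Sextets: H=7, y=50, D=3, A=0
24-bit: (7<<18) | (50<<12) | (3<<6) | 0
      = 0x1C0000 | 0x032000 | 0x0000C0 | 0x000000
      = 0x1F20C0
Bytes: (v>>16)&0xFF=1F, (v>>8)&0xFF=20, v&0xFF=C0

Answer: 0x1F20C0 1F 20 C0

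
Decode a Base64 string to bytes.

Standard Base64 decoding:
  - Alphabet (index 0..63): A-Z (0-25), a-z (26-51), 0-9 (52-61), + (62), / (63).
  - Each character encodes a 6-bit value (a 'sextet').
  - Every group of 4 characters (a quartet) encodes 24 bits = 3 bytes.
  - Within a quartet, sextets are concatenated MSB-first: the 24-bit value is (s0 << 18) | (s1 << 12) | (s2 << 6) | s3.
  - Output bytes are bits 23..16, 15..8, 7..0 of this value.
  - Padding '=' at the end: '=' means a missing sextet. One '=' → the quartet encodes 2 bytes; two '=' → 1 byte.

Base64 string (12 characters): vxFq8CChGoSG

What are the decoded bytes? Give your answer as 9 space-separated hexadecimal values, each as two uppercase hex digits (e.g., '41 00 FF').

Answer: BF 11 6A F0 20 A1 1A 84 86

Derivation:
After char 0 ('v'=47): chars_in_quartet=1 acc=0x2F bytes_emitted=0
After char 1 ('x'=49): chars_in_quartet=2 acc=0xBF1 bytes_emitted=0
After char 2 ('F'=5): chars_in_quartet=3 acc=0x2FC45 bytes_emitted=0
After char 3 ('q'=42): chars_in_quartet=4 acc=0xBF116A -> emit BF 11 6A, reset; bytes_emitted=3
After char 4 ('8'=60): chars_in_quartet=1 acc=0x3C bytes_emitted=3
After char 5 ('C'=2): chars_in_quartet=2 acc=0xF02 bytes_emitted=3
After char 6 ('C'=2): chars_in_quartet=3 acc=0x3C082 bytes_emitted=3
After char 7 ('h'=33): chars_in_quartet=4 acc=0xF020A1 -> emit F0 20 A1, reset; bytes_emitted=6
After char 8 ('G'=6): chars_in_quartet=1 acc=0x6 bytes_emitted=6
After char 9 ('o'=40): chars_in_quartet=2 acc=0x1A8 bytes_emitted=6
After char 10 ('S'=18): chars_in_quartet=3 acc=0x6A12 bytes_emitted=6
After char 11 ('G'=6): chars_in_quartet=4 acc=0x1A8486 -> emit 1A 84 86, reset; bytes_emitted=9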